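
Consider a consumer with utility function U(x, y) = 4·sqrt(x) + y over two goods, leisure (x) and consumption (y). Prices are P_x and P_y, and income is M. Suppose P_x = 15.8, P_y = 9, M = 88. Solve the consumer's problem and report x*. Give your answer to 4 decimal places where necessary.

x* = 1.2979

MU_x = 2/√x, MU_y = 1. Tangency: 2/√x = P_x/P_y.
Thus x* = (2·P_y/P_x)² — independent of M — with the rest of income spent on y.
Plugging in: x* = (2·9/15.8)² = 1.2979.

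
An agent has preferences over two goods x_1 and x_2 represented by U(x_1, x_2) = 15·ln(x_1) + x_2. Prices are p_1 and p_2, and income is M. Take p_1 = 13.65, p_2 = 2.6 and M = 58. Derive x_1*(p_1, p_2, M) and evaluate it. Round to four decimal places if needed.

x_1* = 2.8571

MU_x_1 = 15/x_1, MU_x_2 = 1. Tangency: 15/x_1 = p_1/p_2.
So x_1*(p_1,p_2) = 15·p_2/p_1, independent of income; and x_2* = (M − 15·p_2)/p_2.
At the given prices: x_1* = 15·2.6/13.65 = 2.8571.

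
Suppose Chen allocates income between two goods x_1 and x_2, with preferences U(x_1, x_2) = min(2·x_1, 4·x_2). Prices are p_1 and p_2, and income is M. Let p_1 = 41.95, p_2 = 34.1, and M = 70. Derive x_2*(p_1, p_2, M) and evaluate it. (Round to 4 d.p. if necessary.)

x_2* = 0.5932

Here 4·41.95 + 2·34.1 = 236, giving x_2* = 0.5932.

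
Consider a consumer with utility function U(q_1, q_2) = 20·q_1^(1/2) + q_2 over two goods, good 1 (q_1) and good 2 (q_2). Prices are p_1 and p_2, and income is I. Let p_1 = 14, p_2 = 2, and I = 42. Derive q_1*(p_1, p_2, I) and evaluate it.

MU_q_1 = 10/√q_1, MU_q_2 = 1. Tangency: 10/√q_1 = p_1/p_2.
Thus q_1* = (10·p_2/p_1)² — independent of I — with the rest of income spent on q_2.
Plugging in: q_1* = (10·2/14)² = 2.0408.

q_1* = 2.0408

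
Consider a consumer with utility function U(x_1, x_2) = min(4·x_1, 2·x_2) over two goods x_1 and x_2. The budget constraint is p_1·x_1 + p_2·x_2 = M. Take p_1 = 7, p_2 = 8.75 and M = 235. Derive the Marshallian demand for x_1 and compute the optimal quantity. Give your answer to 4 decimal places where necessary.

x_1* = 9.5918

With perfect complements, no substitution: consume in ratio x_1:x_2 = 2:4.
Budget: p_1·x_1 + p_2·2·x_1 = M, so (2·p_1 + 4·p_2)·x_1 = 2·M.
Demand: x_1*(p_1,p_2,M) = 2·M/(2·p_1 + 4·p_2), x_2* = 4·M/(2·p_1 + 4·p_2).
Here 2·7 + 4·8.75 = 49, giving x_1* = 9.5918.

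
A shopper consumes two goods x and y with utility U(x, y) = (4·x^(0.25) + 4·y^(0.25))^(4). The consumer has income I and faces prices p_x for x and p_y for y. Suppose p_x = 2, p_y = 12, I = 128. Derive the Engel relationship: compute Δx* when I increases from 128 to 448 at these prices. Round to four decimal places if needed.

Δx* = 103.2044

From the CES first-order condition, (y/x)^(0.75) = p_x/p_y.
Hence y/x = (p_x/p_y)^(1/(0.75)), i.e. raised to the 4/3 power.
Substitute y = (y/x)·x into the budget: x* = I/(p_x + p_y·(y/x)).
Numerically y/x = 0.09172, so x* = 128/(2 + 12·0.09172) = 41.2818.
At I' = 448: x* = 144.4862. Change: 144.4862 − 41.2818 = 103.2044.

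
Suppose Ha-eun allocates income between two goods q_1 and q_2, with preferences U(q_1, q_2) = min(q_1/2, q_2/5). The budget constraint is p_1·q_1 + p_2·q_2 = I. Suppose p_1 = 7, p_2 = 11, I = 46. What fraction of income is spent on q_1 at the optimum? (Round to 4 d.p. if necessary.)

Leontief preferences: the optimum is at the kink where q_1/2 = q_2/5, i.e. q_2 = (5/2)·q_1.
Budget: p_1·q_1 + p_2·(5/2)·q_1 = I, so (2·p_1 + 5·p_2)·q_1 = 2·I.
Demand: q_1*(p_1,p_2,I) = 2·I/(2·p_1 + 5·p_2), q_2* = 5·I/(2·p_1 + 5·p_2).
Here 2·7 + 5·11 = 69, giving q_1* = 1.3333 and q_2* = 3.3333.
Expenditure on q_1: 7·1.3333 = 9.3333; share = 0.2029.

share on q_1 = 0.2029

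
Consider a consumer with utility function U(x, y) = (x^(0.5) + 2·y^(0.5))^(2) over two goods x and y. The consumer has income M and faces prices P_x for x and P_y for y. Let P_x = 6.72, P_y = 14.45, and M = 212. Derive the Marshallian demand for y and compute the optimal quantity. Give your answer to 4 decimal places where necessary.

y* = 9.5418

MRS = MU_x/MU_y = (1/2)·(y/x)^(0.5). Set equal to P_x/P_y.
Solve for the ratio: y/x = [2·P_x/P_y]^(2).
With the ratio pinned down, the budget gives x* = M/(P_x + P_y·(y/x)) and y* = (y/x)·x*.
Numerically y/x = 0.865093, so x* = 212/(6.72 + 14.45·0.865093) = 11.0298 and y* = 0.865093·11.0298 = 9.5418.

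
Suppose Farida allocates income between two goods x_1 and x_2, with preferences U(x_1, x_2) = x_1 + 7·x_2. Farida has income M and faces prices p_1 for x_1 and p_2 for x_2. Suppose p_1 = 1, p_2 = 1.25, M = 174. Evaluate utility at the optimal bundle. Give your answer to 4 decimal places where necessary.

V = 974.4

Linear utility — the consumer picks whichever good has higher MU/price: 1/1 = 1 vs 7/1.25 = 5.6.
x_2 gives more utility per dollar, so spend all income on x_2: x_2* = M/p_2, x_1* = 0.
Numerically: x_1* = 0, x_2* = 139.2.
Utility at the optimum: U(0, 139.2) = 974.4.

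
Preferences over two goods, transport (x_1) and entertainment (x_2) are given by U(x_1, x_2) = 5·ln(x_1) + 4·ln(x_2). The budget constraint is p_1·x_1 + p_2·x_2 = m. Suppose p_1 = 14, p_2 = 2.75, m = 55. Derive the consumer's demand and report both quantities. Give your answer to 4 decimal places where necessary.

Tangency: MRS = (5/4)·x_2/x_1 = p_1/p_2.
Rearranging, p_2·x_2 = (4/5)·p_1·x_1. Substituting into the budget gives p_1·x_1·(1 + (4/5)) = m.
Demand: x_1*(p_1,p_2,m) = 5/9·m/p_1 and x_2* = 4/9·m/p_2.
At p_1=14, p_2=2.75, m=55: x_1* = 5/9·55/14 = 2.1825, x_2* = 8.8889.

x_1* = 2.1825, x_2* = 8.8889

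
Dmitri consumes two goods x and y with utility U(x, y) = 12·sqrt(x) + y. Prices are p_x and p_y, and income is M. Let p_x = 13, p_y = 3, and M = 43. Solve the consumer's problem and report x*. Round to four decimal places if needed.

x* = 1.9172

Utility is quasi-linear in y; the FOC for x is 6/√x = p_x/p_y.
Thus x* = (6·p_y/p_x)² — independent of M — with the rest of income spent on y.
Plugging in: x* = (6·3/13)² = 1.9172.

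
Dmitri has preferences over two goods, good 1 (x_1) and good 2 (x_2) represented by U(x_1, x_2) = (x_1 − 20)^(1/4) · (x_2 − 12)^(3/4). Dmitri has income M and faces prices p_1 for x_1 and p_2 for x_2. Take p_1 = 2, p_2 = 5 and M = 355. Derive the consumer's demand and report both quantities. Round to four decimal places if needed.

x_1* = 51.875, x_2* = 50.25

This is Cobb-Douglas in (x_1−20, x_2−12): tangency gives 0.25·p_2·(x_2−12) = 0.75·p_1·(x_1−20).
Substituting into the budget: x_1* = 20 + 0.25·(M − 20·p_1 − 12·p_2)/p_1, and x_2* = 12 + 0.75·(…)/p_2.
Discretionary income = 355 − 20·2 − 12·5 = 255; x_1* = 20 + 0.25·255/2 = 51.875; x_2* = 12 + 0.75·255/5 = 50.25.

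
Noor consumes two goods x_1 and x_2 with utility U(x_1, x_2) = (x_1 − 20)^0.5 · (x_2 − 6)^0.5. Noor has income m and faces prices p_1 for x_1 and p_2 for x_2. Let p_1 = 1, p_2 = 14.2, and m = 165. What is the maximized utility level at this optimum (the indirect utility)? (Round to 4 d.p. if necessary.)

V = 7.9346

Let x_1' = x_1−20, x_2' = x_2−6. MRS = x_2'/x_1' = p_1/p_2.
Substituting into the budget: x_1* = 20 + 0.5·(m − 20·p_1 − 6·p_2)/p_1, and x_2* = 6 + 0.5·(…)/p_2.
Discretionary income = 165 − 20·1 − 6·14.2 = 59.8; x_1* = 20 + 0.5·59.8/1 = 49.9; x_2* = 6 + 0.5·59.8/14.2 = 8.1056.
Utility at the optimum: U(49.9, 8.1056) = 7.9346.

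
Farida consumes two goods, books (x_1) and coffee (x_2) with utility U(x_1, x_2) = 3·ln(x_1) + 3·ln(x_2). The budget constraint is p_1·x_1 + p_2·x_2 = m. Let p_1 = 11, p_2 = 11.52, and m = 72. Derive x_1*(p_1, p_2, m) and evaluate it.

x_1* = 3.2727

MU_x_1/MU_x_2 = (3·x_2)/(3·x_1); tangency sets this equal to p_1/p_2.
Rearranging, p_2·x_2 = p_1·x_1. Substituting into the budget gives p_1·x_1·(1 + 1) = m.
Demand: x_1*(p_1,p_2,m) = 0.5·m/p_1 and x_2* = 0.5·m/p_2.
At p_1=11, p_2=11.52, m=72: x_1* = 0.5·72/11 = 3.2727.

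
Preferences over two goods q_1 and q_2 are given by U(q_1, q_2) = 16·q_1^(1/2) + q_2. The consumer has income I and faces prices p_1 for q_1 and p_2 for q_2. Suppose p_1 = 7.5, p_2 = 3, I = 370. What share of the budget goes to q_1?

Set MRS = p_1/p_2: 8·q_1^(−1/2) = p_1/p_2.
Thus q_1* = (8·p_2/p_1)² — independent of I — with the rest of income spent on q_2.
Plugging in: q_1* = (8·3/7.5)² = 10.24, q_2* = 97.7333.
Expenditure on q_1: 7.5·10.24 = 76.8; share = 0.2076.

share on q_1 = 0.2076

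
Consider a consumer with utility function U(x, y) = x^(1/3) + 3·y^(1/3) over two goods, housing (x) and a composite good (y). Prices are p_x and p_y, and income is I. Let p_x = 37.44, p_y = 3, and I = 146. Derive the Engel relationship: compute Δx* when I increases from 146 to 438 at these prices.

Δx* = 0.4029

MRS = MU_x/MU_y = (1/3)·(y/x)^(2/3). Set equal to p_x/p_y.
Hence y/x = (3·p_x/p_y)^(1/(2/3)), i.e. raised to the 1.5 power.
Substitute y = (y/x)·x into the budget: x* = I/(p_x + p_y·(y/x)).
Numerically y/x = 229.088749, so x* = 146/(37.44 + 3·229.088749) = 0.2015.
At I' = 438: x* = 0.6044. Change: 0.6044 − 0.2015 = 0.4029.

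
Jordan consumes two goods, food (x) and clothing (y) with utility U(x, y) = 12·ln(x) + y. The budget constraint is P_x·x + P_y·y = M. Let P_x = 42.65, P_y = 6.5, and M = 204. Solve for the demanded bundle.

x* = 1.8288, y* = 19.3846

MU_x = 12/x, MU_y = 1. Tangency: 12/x = P_x/P_y.
So x*(P_x,P_y) = 12·P_y/P_x, independent of income; and y* = (M − 12·P_y)/P_y.
At the given prices: x* = 12·6.5/42.65 = 1.8288, and y* = 19.3846.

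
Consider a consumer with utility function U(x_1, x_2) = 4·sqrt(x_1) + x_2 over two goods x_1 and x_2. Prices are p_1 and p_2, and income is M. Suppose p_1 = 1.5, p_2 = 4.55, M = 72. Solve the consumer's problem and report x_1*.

Solve: √x_1 = 2·p_2/p_1, so x_1*(p_1,p_2) = (2·p_2/p_1)², and x_2* = (M − p_1·x_1*)/p_2.
Plugging in: x_1* = (2·4.55/1.5)² = 36.8044.

x_1* = 36.8044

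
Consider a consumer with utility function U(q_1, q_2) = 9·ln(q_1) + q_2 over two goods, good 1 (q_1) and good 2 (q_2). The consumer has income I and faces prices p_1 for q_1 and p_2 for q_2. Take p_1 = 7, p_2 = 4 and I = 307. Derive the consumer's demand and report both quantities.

q_1* = 5.1429, q_2* = 67.75

So q_1*(p_1,p_2) = 9·p_2/p_1, independent of income; and q_2* = (I − 9·p_2)/p_2.
At the given prices: q_1* = 9·4/7 = 5.1429, and q_2* = 67.75.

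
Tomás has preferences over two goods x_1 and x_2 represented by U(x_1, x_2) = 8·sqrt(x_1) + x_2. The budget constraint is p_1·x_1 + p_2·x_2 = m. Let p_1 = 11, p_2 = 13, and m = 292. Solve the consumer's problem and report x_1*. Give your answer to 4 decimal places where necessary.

Plugging in: x_1* = (4·13/11)² = 22.3471.

x_1* = 22.3471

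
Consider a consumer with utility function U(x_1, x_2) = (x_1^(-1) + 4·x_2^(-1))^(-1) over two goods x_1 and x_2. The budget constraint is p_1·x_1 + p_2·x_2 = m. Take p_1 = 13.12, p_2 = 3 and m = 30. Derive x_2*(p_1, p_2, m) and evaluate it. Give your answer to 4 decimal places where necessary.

With the ratio pinned down, the budget gives x_1* = m/(p_1 + p_2·(x_2/x_1)) and x_2* = (x_2/x_1)·x_1*.
Numerically x_2/x_1 = 4.182503, so x_1* = 30/(13.12 + 3·4.182503) = 1.1688 and x_2* = 4.182503·1.1688 = 4.8885.

x_2* = 4.8885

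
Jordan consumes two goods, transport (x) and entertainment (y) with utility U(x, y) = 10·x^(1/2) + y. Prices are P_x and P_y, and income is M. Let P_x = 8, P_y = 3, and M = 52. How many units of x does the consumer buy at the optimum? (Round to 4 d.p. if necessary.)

Plugging in: x* = (5·3/8)² = 3.5156.

x* = 3.5156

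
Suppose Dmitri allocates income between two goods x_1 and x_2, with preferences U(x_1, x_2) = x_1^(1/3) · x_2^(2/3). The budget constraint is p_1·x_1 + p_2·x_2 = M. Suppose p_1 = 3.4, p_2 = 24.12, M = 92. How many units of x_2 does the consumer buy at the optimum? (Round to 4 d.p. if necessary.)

x_2* = 2.5428

MU_x_1/MU_x_2 = (1/3·x_2)/(2/3·x_1); tangency sets this equal to p_1/p_2.
So 1/3·p_2·x_2 = 2/3·p_1·x_1; combined with the budget, a share 1/3 of income goes to x_1.
Demand: x_1*(p_1,p_2,M) = 1/3·M/p_1 and x_2* = 2/3·M/p_2.
At p_1=3.4, p_2=24.12, M=92: x_2* = 2/3·92/24.12 = 2.5428.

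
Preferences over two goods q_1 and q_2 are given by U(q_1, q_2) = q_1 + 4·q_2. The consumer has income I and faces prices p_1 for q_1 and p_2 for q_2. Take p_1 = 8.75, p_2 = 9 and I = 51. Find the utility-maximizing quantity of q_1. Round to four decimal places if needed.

Perfect substitutes: compare marginal utility per dollar. 1/p_1 vs 4/p_2 → 0.1143 vs 0.4444.
q_2 gives more utility per dollar, so spend all income on q_2: q_2* = I/p_2, q_1* = 0.
Numerically: q_1* = 0, q_2* = 5.6667.

q_1* = 0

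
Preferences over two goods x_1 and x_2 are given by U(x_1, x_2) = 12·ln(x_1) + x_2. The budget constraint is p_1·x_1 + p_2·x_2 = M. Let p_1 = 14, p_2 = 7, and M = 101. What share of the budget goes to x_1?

share on x_1 = 0.8317

MU_x_1 = 12/x_1, MU_x_2 = 1. Tangency: 12/x_1 = p_1/p_2.
So x_1*(p_1,p_2) = 12·p_2/p_1, independent of income; and x_2* = (M − 12·p_2)/p_2.
At the given prices: x_1* = 12·7/14 = 6, and x_2* = 2.4286.
Expenditure on x_1: 14·6 = 84; share = 0.8317.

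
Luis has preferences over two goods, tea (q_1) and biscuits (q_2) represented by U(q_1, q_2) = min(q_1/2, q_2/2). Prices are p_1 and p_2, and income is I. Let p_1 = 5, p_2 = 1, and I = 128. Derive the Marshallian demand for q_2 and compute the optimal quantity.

Demand: q_1*(p_1,p_2,I) = 2·I/(2·p_1 + 2·p_2), q_2* = 2·I/(2·p_1 + 2·p_2).
Here 2·5 + 2·1 = 12, giving q_2* = 21.3333.

q_2* = 21.3333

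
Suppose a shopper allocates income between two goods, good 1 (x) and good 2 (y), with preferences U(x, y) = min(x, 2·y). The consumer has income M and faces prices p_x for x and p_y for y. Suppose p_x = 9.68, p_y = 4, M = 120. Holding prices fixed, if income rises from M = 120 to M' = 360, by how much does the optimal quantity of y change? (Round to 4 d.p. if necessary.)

With perfect complements, no substitution: consume in ratio x:y = 2:1.
Budget: p_x·x + p_y·(1/2)·x = M, so (2·p_x + p_y)·x = 2·M.
Demand: x*(p_x,p_y,M) = 2·M/(2·p_x + p_y), y* = M/(2·p_x + p_y).
Here 2·9.68 + 4 = 23.36, giving y* = 5.137.
At M' = 360: y* = 15.411. Change: 15.411 − 5.137 = 10.274.

Δy* = 10.274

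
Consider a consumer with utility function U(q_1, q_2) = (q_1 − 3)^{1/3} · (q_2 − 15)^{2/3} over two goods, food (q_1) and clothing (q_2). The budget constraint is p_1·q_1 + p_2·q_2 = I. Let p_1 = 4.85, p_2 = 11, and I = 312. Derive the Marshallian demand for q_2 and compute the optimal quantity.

q_2* = 23.0273

This is Cobb-Douglas in (q_1−3, q_2−15): tangency gives 1/3·p_2·(q_2−15) = 2/3·p_1·(q_1−3).
After buying the subsistence bundle (3, 15), a share 1/3 of the remaining income goes to q_1: q_1* = 3 + 1/3·(I − 3p_1 − 15p_2)/p_1.
Discretionary income = 312 − 3·4.85 − 15·11 = 132.45; q_2* = 15 + 2/3·132.45/11 = 23.0273.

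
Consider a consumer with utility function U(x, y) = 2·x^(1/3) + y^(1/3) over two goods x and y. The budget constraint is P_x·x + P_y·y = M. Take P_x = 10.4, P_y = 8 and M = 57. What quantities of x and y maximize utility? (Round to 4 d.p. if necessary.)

Numerically y/x = 0.524047, so x* = 57/(10.4 + 8·0.524047) = 3.9061 and y* = 0.524047·3.9061 = 2.047.

x* = 3.9061, y* = 2.047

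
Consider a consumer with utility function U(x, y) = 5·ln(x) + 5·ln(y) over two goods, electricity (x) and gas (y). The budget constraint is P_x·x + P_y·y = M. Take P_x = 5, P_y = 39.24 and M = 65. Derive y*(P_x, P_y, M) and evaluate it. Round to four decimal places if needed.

Tangency: MRS = y/x = P_x/P_y.
Rearranging, P_y·y = P_x·x. Substituting into the budget gives P_x·x·(1 + 1) = M.
Demand: x*(P_x,P_y,M) = 0.5·M/P_x and y* = 0.5·M/P_y.
At P_x=5, P_y=39.24, M=65: y* = 0.5·65/39.24 = 0.8282.

y* = 0.8282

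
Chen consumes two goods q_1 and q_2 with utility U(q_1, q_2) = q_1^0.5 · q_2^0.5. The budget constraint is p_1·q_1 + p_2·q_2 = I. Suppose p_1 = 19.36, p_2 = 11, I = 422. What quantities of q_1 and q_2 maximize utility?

MU_q_1/MU_q_2 = (0.5·q_2)/(0.5·q_1); tangency sets this equal to p_1/p_2.
Rearranging, p_2·q_2 = p_1·q_1. Substituting into the budget gives p_1·q_1·(1 + 1) = I.
Demand: q_1*(p_1,p_2,I) = 0.5·I/p_1 and q_2* = 0.5·I/p_2.
At p_1=19.36, p_2=11, I=422: q_1* = 0.5·422/19.36 = 10.8988, q_2* = 19.1818.

q_1* = 10.8988, q_2* = 19.1818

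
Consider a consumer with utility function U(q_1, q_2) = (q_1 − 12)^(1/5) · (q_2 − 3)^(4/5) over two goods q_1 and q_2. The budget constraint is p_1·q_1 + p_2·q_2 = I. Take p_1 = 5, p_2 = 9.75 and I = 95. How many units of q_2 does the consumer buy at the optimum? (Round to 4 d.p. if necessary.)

MRS = (1/4)·(q_2−3)/(q_1−12). Tangency with p_1/p_2 gives q_2−3 = 4·(p_1/p_2)·(q_1−12).
Substituting into the budget: q_1* = 12 + 0.2·(I − 12·p_1 − 3·p_2)/p_1, and q_2* = 3 + 0.8·(…)/p_2.
Discretionary income = 95 − 12·5 − 3·9.75 = 5.75; q_2* = 3 + 0.8·5.75/9.75 = 3.4718.

q_2* = 3.4718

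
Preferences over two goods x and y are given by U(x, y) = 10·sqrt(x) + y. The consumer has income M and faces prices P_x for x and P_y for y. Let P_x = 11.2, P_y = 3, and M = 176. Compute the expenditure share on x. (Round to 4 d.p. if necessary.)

share on x = 0.1141

Set MRS = P_x/P_y: 5·x^(−1/2) = P_x/P_y.
Thus x* = (5·P_y/P_x)² — independent of M — with the rest of income spent on y.
Plugging in: x* = (5·3/11.2)² = 1.7937, y* = 51.9702.
Expenditure on x: 11.2·1.7937 = 20.0893; share = 0.1141.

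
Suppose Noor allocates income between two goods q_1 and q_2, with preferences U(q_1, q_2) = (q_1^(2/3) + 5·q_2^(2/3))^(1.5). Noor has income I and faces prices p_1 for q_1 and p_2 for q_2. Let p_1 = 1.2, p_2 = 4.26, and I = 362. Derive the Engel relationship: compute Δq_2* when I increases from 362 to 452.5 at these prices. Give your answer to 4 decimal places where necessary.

MU_q_1 ∝ q_1^(-1/3), MU_q_2 ∝ 5·q_2^(-1/3), so MRS = (1/5)·(q_2/q_1)^(1/3) = p_1/p_2.
Solve for the ratio: q_2/q_1 = [5·p_1/p_2]^(3).
With the ratio pinned down, the budget gives q_1* = I/(p_1 + p_2·(q_2/q_1)) and q_2* = (q_2/q_1)·q_1*.
Numerically q_2/q_1 = 2.793991, so q_1* = 362/(1.2 + 4.26·2.793991) = 27.6285 and q_2* = 2.793991·27.6285 = 77.1938.
At I' = 452.5: q_2* = 96.4923. Change: 96.4923 − 77.1938 = 19.2985.

Δq_2* = 19.2985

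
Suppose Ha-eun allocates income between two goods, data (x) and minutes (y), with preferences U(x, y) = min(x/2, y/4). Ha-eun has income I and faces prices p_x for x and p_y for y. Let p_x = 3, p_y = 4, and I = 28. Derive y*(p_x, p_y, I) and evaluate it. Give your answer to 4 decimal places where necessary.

y* = 5.0909

Leontief preferences: the optimum is at the kink where x/2 = y/4, i.e. y = 2·x.
Budget: p_x·x + p_y·2·x = I, so (2·p_x + 4·p_y)·x = 2·I.
Demand: x*(p_x,p_y,I) = 2·I/(2·p_x + 4·p_y), y* = 4·I/(2·p_x + 4·p_y).
Here 2·3 + 4·4 = 22, giving y* = 5.0909.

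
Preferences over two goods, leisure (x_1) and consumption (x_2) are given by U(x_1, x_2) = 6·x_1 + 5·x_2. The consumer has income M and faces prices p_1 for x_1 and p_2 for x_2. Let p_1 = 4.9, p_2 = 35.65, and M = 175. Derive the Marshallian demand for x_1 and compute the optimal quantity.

x_1* = 35.7143

Perfect substitutes: compare marginal utility per dollar. 6/p_1 vs 5/p_2 → 1.2245 vs 0.1403.
x_1 gives more utility per dollar, so spend all income on x_1: x_1* = M/p_1, x_2* = 0.
Numerically: x_1* = 35.7143, x_2* = 0.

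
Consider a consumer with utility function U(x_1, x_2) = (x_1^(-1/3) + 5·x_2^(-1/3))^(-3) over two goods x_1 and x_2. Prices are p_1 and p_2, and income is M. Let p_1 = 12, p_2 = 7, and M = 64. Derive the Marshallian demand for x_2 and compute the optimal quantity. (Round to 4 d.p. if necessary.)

MU_x_1 ∝ x_1^(-4/3), MU_x_2 ∝ 5·x_2^(-4/3), so MRS = (1/5)·(x_2/x_1)^(4/3) = p_1/p_2.
Solve for the ratio: x_2/x_1 = [5·p_1/p_2]^(0.75).
Substitute x_2 = (x_2/x_1)·x_1 into the budget: x_1* = M/(p_1 + p_2·(x_2/x_1)).
Numerically x_2/x_1 = 5.009448, so x_1* = 64/(12 + 7·5.009448) = 1.3598 and x_2* = 5.009448·1.3598 = 6.8118.

x_2* = 6.8118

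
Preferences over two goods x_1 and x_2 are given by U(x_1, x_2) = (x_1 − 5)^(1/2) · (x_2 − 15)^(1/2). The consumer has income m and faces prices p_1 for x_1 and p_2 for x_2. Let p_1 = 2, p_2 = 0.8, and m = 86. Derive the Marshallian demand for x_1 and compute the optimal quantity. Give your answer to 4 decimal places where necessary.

This is Cobb-Douglas in (x_1−5, x_2−15): tangency gives 0.5·p_2·(x_2−15) = 0.5·p_1·(x_1−5).
After buying the subsistence bundle (5, 15), a share 0.5 of the remaining income goes to x_1: x_1* = 5 + 0.5·(m − 5p_1 − 15p_2)/p_1.
Discretionary income = 86 − 5·2 − 15·0.8 = 64; x_1* = 5 + 0.5·64/2 = 21.

x_1* = 21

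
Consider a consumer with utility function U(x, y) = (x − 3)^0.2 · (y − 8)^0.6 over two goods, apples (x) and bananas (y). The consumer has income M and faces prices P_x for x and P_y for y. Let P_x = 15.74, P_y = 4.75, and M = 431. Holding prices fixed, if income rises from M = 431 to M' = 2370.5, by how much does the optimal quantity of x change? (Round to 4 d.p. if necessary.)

Δx* = 30.8053

Substituting into the budget: x* = 3 + 0.25·(M − 3·P_x − 8·P_y)/P_x, and y* = 8 + 0.75·(…)/P_y.
Discretionary income = 431 − 3·15.74 − 8·4.75 = 345.78; x* = 3 + 0.25·345.78/15.74 = 8.4921.
At M' = 2370.5: x* = 39.2973. Change: 39.2973 − 8.4921 = 30.8053.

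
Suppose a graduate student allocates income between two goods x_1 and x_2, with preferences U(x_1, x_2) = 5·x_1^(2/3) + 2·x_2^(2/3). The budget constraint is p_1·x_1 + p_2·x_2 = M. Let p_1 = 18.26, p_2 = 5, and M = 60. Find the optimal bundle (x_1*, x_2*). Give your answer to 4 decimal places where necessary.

MRS = MU_x_1/MU_x_2 = (5/2)·(x_2/x_1)^(1/3). Set equal to p_1/p_2.
Hence x_2/x_1 = ((2/5)·p_1/p_2)^(1/(1/3)), i.e. raised to the 3 power.
Substitute x_2 = (x_2/x_1)·x_1 into the budget: x_1* = M/(p_1 + p_2·(x_2/x_1)).
Numerically x_2/x_1 = 3.117255, so x_1* = 60/(18.26 + 5·3.117255) = 1.7727 and x_2* = 3.117255·1.7727 = 5.526.

x_1* = 1.7727, x_2* = 5.526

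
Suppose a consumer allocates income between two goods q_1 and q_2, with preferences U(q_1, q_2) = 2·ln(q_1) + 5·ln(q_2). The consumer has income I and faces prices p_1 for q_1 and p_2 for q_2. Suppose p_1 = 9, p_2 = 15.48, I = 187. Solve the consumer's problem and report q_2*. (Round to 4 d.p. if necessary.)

The MRS is (2/5)·q_2/q_1. Set MRS = p_1/p_2.
So 2·p_2·q_2 = 5·p_1·q_1; combined with the budget, a share 2/7 of income goes to q_1.
Demand: q_1*(p_1,p_2,I) = 2/7·I/p_1 and q_2* = 5/7·I/p_2.
At p_1=9, p_2=15.48, I=187: q_2* = 5/7·187/15.48 = 8.6286.

q_2* = 8.6286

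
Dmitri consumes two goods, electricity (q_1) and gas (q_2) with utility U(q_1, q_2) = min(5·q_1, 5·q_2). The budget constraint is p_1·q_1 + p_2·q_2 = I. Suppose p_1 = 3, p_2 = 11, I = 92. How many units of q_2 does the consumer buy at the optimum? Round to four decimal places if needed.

Here 5·3 + 5·11 = 70, giving q_2* = 6.5714.

q_2* = 6.5714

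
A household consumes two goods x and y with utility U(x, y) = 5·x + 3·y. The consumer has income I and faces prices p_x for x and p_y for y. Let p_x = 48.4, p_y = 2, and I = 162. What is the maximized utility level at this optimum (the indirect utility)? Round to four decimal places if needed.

V = 243

Perfect substitutes: compare marginal utility per dollar. 5/p_x vs 3/p_y → 0.1033 vs 1.5.
y gives more utility per dollar, so spend all income on y: y* = I/p_y, x* = 0.
Numerically: x* = 0, y* = 81.
Utility at the optimum: U(0, 81) = 243.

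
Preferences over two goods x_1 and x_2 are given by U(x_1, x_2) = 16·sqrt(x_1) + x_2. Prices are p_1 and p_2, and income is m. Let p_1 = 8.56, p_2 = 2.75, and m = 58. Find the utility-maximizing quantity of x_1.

Utility is quasi-linear in x_2; the FOC for x_1 is 8/√x_1 = p_1/p_2.
Thus x_1* = (8·p_2/p_1)² — independent of m — with the rest of income spent on x_2.
Plugging in: x_1* = (8·2.75/8.56)² = 6.6054.

x_1* = 6.6054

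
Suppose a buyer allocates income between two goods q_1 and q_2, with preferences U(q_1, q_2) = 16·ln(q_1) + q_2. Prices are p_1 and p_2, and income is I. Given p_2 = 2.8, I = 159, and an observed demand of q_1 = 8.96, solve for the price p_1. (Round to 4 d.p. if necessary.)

Set MRS = p_1/p_2: (16/q_1)/1 = p_1/p_2.
So q_1*(p_1,p_2) = 16·p_2/p_1, independent of income; and q_2* = (I − 16·p_2)/p_2.
Set q_1* = 8.96 in the demand function and solve for p_1: p_1 = 5.

p_1 = 5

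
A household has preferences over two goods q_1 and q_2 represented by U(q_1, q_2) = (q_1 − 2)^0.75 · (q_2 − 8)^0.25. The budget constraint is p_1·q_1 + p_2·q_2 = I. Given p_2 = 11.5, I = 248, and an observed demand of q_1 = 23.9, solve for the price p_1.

p_1 = 5

This is Cobb-Douglas in (q_1−2, q_2−8): tangency gives 0.75·p_2·(q_2−8) = 0.25·p_1·(q_1−2).
After buying the subsistence bundle (2, 8), a share 0.75 of the remaining income goes to q_1: q_1* = 2 + 0.75·(I − 2p_1 − 8p_2)/p_1.
Set q_1* = 23.9 in the demand function and solve for p_1: p_1 = 5.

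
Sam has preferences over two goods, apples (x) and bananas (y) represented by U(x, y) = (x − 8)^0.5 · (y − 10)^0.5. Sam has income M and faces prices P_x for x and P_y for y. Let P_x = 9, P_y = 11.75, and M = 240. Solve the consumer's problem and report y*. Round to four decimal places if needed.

Let x' = x−8, y' = y−10. MRS = y'/x' = P_x/P_y.
Substituting into the budget: x* = 8 + 0.5·(M − 8·P_x − 10·P_y)/P_x, and y* = 10 + 0.5·(…)/P_y.
Discretionary income = 240 − 8·9 − 10·11.75 = 50.5; y* = 10 + 0.5·50.5/11.75 = 12.1489.

y* = 12.1489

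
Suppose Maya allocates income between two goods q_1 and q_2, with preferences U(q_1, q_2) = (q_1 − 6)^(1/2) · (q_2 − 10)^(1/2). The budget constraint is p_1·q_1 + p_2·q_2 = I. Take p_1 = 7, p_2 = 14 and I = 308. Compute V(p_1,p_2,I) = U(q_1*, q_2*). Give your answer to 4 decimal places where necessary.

V = 6.364

After buying the subsistence bundle (6, 10), a share 0.5 of the remaining income goes to q_1: q_1* = 6 + 0.5·(I − 6p_1 − 10p_2)/p_1.
Discretionary income = 308 − 6·7 − 10·14 = 126; q_1* = 6 + 0.5·126/7 = 15; q_2* = 10 + 0.5·126/14 = 14.5.
Utility at the optimum: U(15, 14.5) = 6.364.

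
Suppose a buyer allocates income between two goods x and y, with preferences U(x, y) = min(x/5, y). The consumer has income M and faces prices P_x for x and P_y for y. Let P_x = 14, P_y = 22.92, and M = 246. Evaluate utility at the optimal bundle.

V = 2.6474

Demand: x*(P_x,P_y,M) = 5·M/(5·P_x + P_y), y* = M/(5·P_x + P_y).
Here 5·14 + 22.92 = 92.92, giving x* = 13.2372 and y* = 2.6474.
Utility at the optimum: U(13.2372, 2.6474) = 2.6474.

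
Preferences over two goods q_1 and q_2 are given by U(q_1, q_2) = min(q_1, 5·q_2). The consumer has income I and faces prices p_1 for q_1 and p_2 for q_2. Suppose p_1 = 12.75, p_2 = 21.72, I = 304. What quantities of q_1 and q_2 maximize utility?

q_1* = 17.784, q_2* = 3.5568

Leontief preferences: the optimum is at the kink where q_1/5 = q_2/1, i.e. q_2 = (1/5)·q_1.
Budget: p_1·q_1 + p_2·(1/5)·q_1 = I, so (5·p_1 + p_2)·q_1 = 5·I.
Demand: q_1*(p_1,p_2,I) = 5·I/(5·p_1 + p_2), q_2* = I/(5·p_1 + p_2).
Here 5·12.75 + 21.72 = 85.47, giving q_1* = 17.784 and q_2* = 3.5568.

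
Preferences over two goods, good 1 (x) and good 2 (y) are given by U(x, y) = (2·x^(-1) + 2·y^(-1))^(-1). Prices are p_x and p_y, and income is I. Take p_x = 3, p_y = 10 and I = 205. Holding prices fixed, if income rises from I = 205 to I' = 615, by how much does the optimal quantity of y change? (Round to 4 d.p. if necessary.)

Δy* = 26.4905

Numerically y/x = 0.547723, so x* = 205/(3 + 10·0.547723) = 24.1824 and y* = 0.547723·24.1824 = 13.2453.
At I' = 615: y* = 39.7358. Change: 39.7358 − 13.2453 = 26.4905.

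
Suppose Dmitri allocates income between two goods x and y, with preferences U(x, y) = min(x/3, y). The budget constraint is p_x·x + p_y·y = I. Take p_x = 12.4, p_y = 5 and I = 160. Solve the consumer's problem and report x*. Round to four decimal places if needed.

x* = 11.3744

Here 3·12.4 + 5 = 42.2, giving x* = 11.3744.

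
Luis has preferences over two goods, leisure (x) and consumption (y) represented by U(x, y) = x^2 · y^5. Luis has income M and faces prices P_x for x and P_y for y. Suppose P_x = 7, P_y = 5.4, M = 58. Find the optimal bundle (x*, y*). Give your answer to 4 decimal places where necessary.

x* = 2.3673, y* = 7.672

The MRS is (2/5)·y/x. Set MRS = P_x/P_y.
Rearranging, P_y·y = (5/2)·P_x·x. Substituting into the budget gives P_x·x·(1 + (5/2)) = M.
Demand: x*(P_x,P_y,M) = 2/7·M/P_x and y* = 5/7·M/P_y.
At P_x=7, P_y=5.4, M=58: x* = 2/7·58/7 = 2.3673, y* = 7.672.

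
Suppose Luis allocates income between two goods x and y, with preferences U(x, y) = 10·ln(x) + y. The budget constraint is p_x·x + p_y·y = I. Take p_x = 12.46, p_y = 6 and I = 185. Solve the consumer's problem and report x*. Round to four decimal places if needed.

x* = 4.8154

Set MRS = p_x/p_y: (10/x)/1 = p_x/p_y.
So x*(p_x,p_y) = 10·p_y/p_x, independent of income; and y* = (I − 10·p_y)/p_y.
At the given prices: x* = 10·6/12.46 = 4.8154.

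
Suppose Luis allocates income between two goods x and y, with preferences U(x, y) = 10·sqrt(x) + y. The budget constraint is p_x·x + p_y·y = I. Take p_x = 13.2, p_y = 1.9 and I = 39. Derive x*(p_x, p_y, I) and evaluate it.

Set MRS = p_x/p_y: 5·x^(−1/2) = p_x/p_y.
Solve: √x = 5·p_y/p_x, so x*(p_x,p_y) = (5·p_y/p_x)², and y* = (I − p_x·x*)/p_y.
Plugging in: x* = (5·1.9/13.2)² = 0.518.

x* = 0.518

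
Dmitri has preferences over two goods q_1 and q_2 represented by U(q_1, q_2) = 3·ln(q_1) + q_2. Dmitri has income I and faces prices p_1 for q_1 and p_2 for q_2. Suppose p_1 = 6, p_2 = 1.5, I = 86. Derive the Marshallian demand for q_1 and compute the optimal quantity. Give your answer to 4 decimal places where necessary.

q_1* = 0.75

Set MRS = p_1/p_2: (3/q_1)/1 = p_1/p_2.
So q_1*(p_1,p_2) = 3·p_2/p_1, independent of income; and q_2* = (I − 3·p_2)/p_2.
At the given prices: q_1* = 3·1.5/6 = 0.75.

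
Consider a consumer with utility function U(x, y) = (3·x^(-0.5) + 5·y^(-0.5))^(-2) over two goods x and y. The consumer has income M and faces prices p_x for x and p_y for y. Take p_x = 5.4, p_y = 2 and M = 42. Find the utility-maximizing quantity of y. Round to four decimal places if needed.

MRS = MU_x/MU_y = (3/5)·(y/x)^(1.5). Set equal to p_x/p_y.
Solve for the ratio: y/x = [(5/3)·p_x/p_y]^(2/3).
With the ratio pinned down, the budget gives x* = M/(p_x + p_y·(y/x)) and y* = (y/x)·x*.
Numerically y/x = 2.725681, so x* = 42/(5.4 + 2·2.725681) = 3.8705 and y* = 2.725681·3.8705 = 10.5497.

y* = 10.5497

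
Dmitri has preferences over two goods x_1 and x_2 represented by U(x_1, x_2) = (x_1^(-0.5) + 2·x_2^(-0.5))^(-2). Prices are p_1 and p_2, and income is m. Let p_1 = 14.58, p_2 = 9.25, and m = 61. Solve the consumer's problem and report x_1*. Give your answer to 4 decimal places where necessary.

x_1* = 1.7698

With the ratio pinned down, the budget gives x_1* = m/(p_1 + p_2·(x_2/x_1)) and x_2* = (x_2/x_1)·x_1*.
Numerically x_2/x_1 = 2.149961, so x_1* = 61/(14.58 + 9.25·2.149961) = 1.7698.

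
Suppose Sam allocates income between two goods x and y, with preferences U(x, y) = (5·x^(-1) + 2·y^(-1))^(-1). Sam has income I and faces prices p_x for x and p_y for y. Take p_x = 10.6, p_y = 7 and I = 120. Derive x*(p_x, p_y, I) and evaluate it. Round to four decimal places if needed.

Substitute y = (y/x)·x into the budget: x* = I/(p_x + p_y·(y/x)).
Numerically y/x = 0.778276, so x* = 120/(10.6 + 7·0.778276) = 7.4776.

x* = 7.4776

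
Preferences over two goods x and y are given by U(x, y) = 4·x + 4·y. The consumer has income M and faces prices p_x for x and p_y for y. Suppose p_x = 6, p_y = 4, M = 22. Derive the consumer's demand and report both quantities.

x* = 0, y* = 5.5

Linear utility — the consumer picks whichever good has higher MU/price: 4/6 = 0.6667 vs 4/4 = 1.
y gives more utility per dollar, so spend all income on y: y* = M/p_y, x* = 0.
Numerically: x* = 0, y* = 5.5.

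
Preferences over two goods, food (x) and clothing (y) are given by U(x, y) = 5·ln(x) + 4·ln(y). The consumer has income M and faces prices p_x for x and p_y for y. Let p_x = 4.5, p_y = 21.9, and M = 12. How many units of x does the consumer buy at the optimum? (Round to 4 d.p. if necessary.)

Tangency: MRS = (5/4)·y/x = p_x/p_y.
So 5·p_y·y = 4·p_x·x; combined with the budget, a share 5/9 of income goes to x.
Demand: x*(p_x,p_y,M) = 5/9·M/p_x and y* = 4/9·M/p_y.
At p_x=4.5, p_y=21.9, M=12: x* = 5/9·12/4.5 = 1.4815.

x* = 1.4815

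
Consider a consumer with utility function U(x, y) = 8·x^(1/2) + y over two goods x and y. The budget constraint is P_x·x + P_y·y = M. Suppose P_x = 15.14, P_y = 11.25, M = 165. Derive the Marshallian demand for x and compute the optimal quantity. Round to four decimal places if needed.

Solve: √x = 4·P_y/P_x, so x*(P_x,P_y) = (4·P_y/P_x)², and y* = (M − P_x·x*)/P_y.
Plugging in: x* = (4·11.25/15.14)² = 8.8343.

x* = 8.8343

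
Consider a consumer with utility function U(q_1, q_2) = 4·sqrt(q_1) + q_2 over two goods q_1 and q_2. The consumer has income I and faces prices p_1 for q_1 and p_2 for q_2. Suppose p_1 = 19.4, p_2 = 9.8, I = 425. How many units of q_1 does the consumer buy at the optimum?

q_1* = 1.0207

MU_q_1 = 2/√q_1, MU_q_2 = 1. Tangency: 2/√q_1 = p_1/p_2.
Solve: √q_1 = 2·p_2/p_1, so q_1*(p_1,p_2) = (2·p_2/p_1)², and q_2* = (I − p_1·q_1*)/p_2.
Plugging in: q_1* = (2·9.8/19.4)² = 1.0207.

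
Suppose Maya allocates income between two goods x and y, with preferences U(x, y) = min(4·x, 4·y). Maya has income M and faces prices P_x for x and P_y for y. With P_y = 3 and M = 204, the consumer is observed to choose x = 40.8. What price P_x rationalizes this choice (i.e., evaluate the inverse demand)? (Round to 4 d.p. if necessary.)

Leontief preferences: the optimum is at the kink where x/4 = y/4, i.e. y = x.
Budget: P_x·x + P_y·x = M, so (4·P_x + 4·P_y)·x = 4·M.
Demand: x*(P_x,P_y,M) = 4·M/(4·P_x + 4·P_y), y* = 4·M/(4·P_x + 4·P_y).
Set x* = 40.8 in the demand function and solve for P_x: P_x = 2.

P_x = 2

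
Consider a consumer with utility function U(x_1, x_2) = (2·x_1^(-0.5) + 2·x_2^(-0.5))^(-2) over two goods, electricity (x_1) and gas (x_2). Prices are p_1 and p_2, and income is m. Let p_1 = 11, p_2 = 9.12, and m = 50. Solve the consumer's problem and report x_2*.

MU_x_1 ∝ 2·x_1^(-1.5), MU_x_2 ∝ 2·x_2^(-1.5), so MRS = (x_2/x_1)^(1.5) = p_1/p_2.
Solve for the ratio: x_2/x_1 = [p_1/p_2]^(2/3).
Substitute x_2 = (x_2/x_1)·x_1 into the budget: x_1* = m/(p_1 + p_2·(x_2/x_1)).
Numerically x_2/x_1 = 1.133092, so x_1* = 50/(11 + 9.12·1.133092) = 2.3437 and x_2* = 1.133092·2.3437 = 2.6556.

x_2* = 2.6556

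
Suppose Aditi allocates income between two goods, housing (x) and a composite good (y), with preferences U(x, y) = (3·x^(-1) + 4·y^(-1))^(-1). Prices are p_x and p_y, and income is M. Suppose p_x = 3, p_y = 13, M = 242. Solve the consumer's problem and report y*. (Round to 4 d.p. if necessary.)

y* = 13.1462

With the ratio pinned down, the budget gives x* = M/(p_x + p_y·(y/x)) and y* = (y/x)·x*.
Numerically y/x = 0.5547, so x* = 242/(3 + 13·0.5547) = 23.6997 and y* = 0.5547·23.6997 = 13.1462.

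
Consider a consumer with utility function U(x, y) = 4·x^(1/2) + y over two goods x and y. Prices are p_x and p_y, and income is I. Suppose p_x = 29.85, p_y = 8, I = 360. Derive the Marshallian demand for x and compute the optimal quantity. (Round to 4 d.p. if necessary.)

x* = 0.2873

Thus x* = (2·p_y/p_x)² — independent of I — with the rest of income spent on y.
Plugging in: x* = (2·8/29.85)² = 0.2873.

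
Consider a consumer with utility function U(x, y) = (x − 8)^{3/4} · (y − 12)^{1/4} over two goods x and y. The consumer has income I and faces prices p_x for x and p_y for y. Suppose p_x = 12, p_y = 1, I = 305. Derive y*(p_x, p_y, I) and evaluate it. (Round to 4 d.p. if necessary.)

y* = 61.25

After buying the subsistence bundle (8, 12), a share 0.75 of the remaining income goes to x: x* = 8 + 0.75·(I − 8p_x − 12p_y)/p_x.
Discretionary income = 305 − 8·12 − 12·1 = 197; y* = 12 + 0.25·197/1 = 61.25.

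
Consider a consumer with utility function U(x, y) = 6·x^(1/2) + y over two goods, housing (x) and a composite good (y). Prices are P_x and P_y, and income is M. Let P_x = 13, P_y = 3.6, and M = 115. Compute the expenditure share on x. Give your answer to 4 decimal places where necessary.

Set MRS = P_x/P_y: 3·x^(−1/2) = P_x/P_y.
Thus x* = (3·P_y/P_x)² — independent of M — with the rest of income spent on y.
Plugging in: x* = (3·3.6/13)² = 0.6902, y* = 29.4521.
Expenditure on x: 13·0.6902 = 8.9723; share = 0.078.

share on x = 0.078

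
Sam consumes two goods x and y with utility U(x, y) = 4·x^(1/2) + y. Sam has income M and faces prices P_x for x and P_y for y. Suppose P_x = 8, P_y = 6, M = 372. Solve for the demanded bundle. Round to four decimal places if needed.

Utility is quasi-linear in y; the FOC for x is 2/√x = P_x/P_y.
Thus x* = (2·P_y/P_x)² — independent of M — with the rest of income spent on y.
Plugging in: x* = (2·6/8)² = 2.25, y* = 59.

x* = 2.25, y* = 59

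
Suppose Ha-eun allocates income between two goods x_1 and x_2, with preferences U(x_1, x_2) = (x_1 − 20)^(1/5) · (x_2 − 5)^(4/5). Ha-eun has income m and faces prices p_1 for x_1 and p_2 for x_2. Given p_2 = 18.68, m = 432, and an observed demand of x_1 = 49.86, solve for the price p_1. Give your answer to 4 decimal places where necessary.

p_1 = 2

MRS = (1/4)·(x_2−5)/(x_1−20). Tangency with p_1/p_2 gives x_2−5 = 4·(p_1/p_2)·(x_1−20).
Substituting into the budget: x_1* = 20 + 0.2·(m − 20·p_1 − 5·p_2)/p_1, and x_2* = 5 + 0.8·(…)/p_2.
Set x_1* = 49.86 in the demand function and solve for p_1: p_1 = 2.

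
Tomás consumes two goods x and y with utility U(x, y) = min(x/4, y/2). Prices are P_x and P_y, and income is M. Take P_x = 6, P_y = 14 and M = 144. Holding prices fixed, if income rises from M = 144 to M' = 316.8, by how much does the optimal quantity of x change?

Leontief preferences: the optimum is at the kink where x/4 = y/2, i.e. y = (1/2)·x.
Budget: P_x·x + P_y·(1/2)·x = M, so (4·P_x + 2·P_y)·x = 4·M.
Demand: x*(P_x,P_y,M) = 4·M/(4·P_x + 2·P_y), y* = 2·M/(4·P_x + 2·P_y).
Here 4·6 + 2·14 = 52, giving x* = 11.0769.
At M' = 316.8: x* = 24.3692. Change: 24.3692 − 11.0769 = 13.2923.

Δx* = 13.2923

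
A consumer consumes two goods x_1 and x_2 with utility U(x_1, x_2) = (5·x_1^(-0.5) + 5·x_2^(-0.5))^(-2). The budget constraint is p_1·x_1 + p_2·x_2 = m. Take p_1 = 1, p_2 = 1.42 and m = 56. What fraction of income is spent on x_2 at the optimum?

From the CES first-order condition, (x_2/x_1)^(1.5) = p_1/p_2.
Solve for the ratio: x_2/x_1 = [p_1/p_2]^(2/3).
With the ratio pinned down, the budget gives x_1* = m/(p_1 + p_2·(x_2/x_1)) and x_2* = (x_2/x_1)·x_1*.
Numerically x_2/x_1 = 0.791543, so x_1* = 56/(1 + 1.42·0.791543) = 26.3655 and x_2* = 0.791543·26.3655 = 20.8694.
Expenditure on x_2: 1.42·20.8694 = 29.6345; share = 0.5292.

share on x_2 = 0.5292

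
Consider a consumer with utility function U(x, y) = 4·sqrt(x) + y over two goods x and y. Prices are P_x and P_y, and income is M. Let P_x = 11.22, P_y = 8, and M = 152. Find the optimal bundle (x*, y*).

MU_x = 2/√x, MU_y = 1. Tangency: 2/√x = P_x/P_y.
Solve: √x = 2·P_y/P_x, so x*(P_x,P_y) = (2·P_y/P_x)², and y* = (M − P_x·x*)/P_y.
Plugging in: x* = (2·8/11.22)² = 2.0335, y* = 16.148.

x* = 2.0335, y* = 16.148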